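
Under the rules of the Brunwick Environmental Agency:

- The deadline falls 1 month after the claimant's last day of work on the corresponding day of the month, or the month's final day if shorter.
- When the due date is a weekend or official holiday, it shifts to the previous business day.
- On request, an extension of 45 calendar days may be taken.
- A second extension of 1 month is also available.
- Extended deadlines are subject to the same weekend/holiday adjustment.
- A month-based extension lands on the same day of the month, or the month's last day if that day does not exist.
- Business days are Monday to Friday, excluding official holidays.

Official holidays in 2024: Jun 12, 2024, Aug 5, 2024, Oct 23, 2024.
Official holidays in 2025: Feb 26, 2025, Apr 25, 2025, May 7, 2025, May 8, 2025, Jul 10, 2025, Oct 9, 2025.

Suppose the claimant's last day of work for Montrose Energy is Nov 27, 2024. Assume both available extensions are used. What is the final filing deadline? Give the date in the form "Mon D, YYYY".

Mar 10, 2025

1 month after Nov 27, 2024, on the same day of the month, is Dec 27, 2024.
Dec 27, 2024 (Friday) is already a business day.
With the 45-day extension, Dec 27, 2024 becomes Feb 10, 2025.
Since Feb 10, 2025 is a Monday and not a holiday, the date is unchanged.
Applying the 1 month extension: 1 month after Feb 10, 2025 is Mar 10, 2025.
Since Mar 10, 2025 is a Monday and not a holiday, the date is unchanged.
So the filing is due Mar 10, 2025.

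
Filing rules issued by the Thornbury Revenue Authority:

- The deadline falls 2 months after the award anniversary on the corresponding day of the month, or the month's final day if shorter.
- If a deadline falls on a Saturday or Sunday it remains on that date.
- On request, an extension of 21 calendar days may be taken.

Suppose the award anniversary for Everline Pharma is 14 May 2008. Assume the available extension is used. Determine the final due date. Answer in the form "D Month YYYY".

2 months after 14 May 2008, on the same day of the month, is 14 July 2008.
No adjustment is made for weekends or holidays, so 14 July 2008 stands.
The 21-calendar-day extension moves the deadline from 14 July 2008 to 4 August 2008.
4 August 2008 is a Monday; no weekend or holiday adjustment applies.
Deadline: 4 August 2008.

4 August 2008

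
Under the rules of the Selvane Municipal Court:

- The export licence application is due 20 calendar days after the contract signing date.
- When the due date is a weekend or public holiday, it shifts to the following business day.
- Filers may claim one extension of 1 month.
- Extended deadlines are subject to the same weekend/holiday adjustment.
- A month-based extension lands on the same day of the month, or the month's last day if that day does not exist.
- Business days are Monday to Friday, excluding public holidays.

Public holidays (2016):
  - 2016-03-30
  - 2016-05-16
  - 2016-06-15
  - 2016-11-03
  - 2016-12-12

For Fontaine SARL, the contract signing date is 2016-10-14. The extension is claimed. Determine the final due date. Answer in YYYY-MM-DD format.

2016-12-05

20 calendar days after 2016-10-14 is 2016-11-03.
2016-11-03 is a listed holiday, so it moves to the next business day, 2016-11-04 (Friday).
The 1 month extension carries 2016-11-04 to 2016-12-04.
2016-12-04 is a Sunday, so it moves to the next business day, 2016-12-05 (Monday).
So the filing is due 2016-12-05.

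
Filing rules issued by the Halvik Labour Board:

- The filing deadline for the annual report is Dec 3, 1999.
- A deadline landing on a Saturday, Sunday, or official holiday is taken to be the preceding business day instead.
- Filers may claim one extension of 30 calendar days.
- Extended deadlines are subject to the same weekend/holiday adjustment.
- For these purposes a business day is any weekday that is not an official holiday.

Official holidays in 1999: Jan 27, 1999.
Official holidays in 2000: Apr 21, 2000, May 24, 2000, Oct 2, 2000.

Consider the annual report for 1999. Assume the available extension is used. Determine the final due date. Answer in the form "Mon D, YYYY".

Dec 31, 1999

Start from the fixed due date, Dec 3, 1999.
Dec 3, 1999 is a Friday and not a listed holiday, so it stands.
Add the 30 calendar-day extension to Dec 3, 1999: Jan 2, 2000.
Jan 2, 2000 is a Sunday, so it moves to the preceding business day, Dec 31, 1999 (Friday).
Deadline: Dec 31, 1999.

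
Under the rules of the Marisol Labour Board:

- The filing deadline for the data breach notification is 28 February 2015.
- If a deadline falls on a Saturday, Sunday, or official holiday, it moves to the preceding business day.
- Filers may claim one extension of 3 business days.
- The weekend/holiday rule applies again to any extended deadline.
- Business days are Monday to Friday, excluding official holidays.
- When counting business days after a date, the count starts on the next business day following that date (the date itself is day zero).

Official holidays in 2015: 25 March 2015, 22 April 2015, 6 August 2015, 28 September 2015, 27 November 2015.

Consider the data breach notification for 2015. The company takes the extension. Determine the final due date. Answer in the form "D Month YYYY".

4 March 2015

Start from the fixed due date, 28 February 2015.
28 February 2015 is a Saturday; the preceding business day is 27 February 2015 (Friday).
The 3-business-day extension runs from 27 February 2015 to 4 March 2015.
Since 4 March 2015 is a Wednesday and not a holiday, the date is unchanged.
So the filing is due 4 March 2015.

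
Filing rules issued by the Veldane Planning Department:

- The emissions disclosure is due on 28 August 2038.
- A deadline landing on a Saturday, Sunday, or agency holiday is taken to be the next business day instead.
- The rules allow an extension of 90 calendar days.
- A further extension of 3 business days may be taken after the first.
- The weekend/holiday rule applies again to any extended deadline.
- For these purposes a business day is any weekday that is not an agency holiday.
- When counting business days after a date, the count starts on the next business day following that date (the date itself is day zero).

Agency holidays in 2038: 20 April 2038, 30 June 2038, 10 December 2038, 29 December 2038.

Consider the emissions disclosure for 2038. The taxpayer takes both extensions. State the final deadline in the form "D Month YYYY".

2 December 2038

Start from the fixed due date, 28 August 2038.
28 August 2038 is a Saturday; the next business day is 30 August 2038 (Monday).
Add the 90 calendar-day extension to 30 August 2038: 28 November 2038.
28 November 2038 falls on a Sunday. Rolling to the next business day gives 29 November 2038, a Monday.
Applying the 3-business-day extension: 3 business days after 29 November 2038 is 2 December 2038.
2 December 2038 is a Thursday and not a listed holiday, so it stands.
So the filing is due 2 December 2038.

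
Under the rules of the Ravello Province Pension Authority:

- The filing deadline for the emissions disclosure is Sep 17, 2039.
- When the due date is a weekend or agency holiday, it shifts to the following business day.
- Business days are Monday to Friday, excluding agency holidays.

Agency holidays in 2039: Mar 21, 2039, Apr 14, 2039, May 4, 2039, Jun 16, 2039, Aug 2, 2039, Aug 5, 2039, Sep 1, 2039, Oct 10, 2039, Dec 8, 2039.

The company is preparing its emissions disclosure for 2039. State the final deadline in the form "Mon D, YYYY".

Sep 19, 2039

Start from the fixed due date, Sep 17, 2039.
Sep 17, 2039 falls on a Saturday. Rolling to the next business day gives Sep 19, 2039, a Monday.
Final deadline: Sep 19, 2039.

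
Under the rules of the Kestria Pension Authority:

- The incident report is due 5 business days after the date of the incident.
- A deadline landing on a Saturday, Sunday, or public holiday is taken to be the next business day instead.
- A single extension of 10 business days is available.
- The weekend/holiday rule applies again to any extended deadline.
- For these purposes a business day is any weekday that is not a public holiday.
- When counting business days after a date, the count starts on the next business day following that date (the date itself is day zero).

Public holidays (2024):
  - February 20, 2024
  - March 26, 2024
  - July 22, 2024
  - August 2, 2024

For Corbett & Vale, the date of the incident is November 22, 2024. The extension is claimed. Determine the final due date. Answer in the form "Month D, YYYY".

December 13, 2024

Counting 5 business days after November 22, 2024 (skipping weekends and listed holidays) reaches November 29, 2024.
November 29, 2024 falls on a Friday, which is a business day, so no adjustment is needed.
Applying the 10-business-day extension: 10 business days after November 29, 2024 is December 13, 2024.
December 13, 2024 is a Friday and not a listed holiday, so it stands.
The final due date is December 13, 2024.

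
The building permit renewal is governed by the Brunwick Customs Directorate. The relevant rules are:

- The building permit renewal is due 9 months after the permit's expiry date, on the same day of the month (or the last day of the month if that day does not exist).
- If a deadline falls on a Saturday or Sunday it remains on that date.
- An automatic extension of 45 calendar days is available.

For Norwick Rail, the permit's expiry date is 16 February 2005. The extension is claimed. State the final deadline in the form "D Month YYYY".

31 December 2005

9 months from 16 February 2005 is 16 November 2005.
No adjustment is made for weekends or holidays, so 16 November 2005 stands.
The 45-calendar-day extension moves the deadline from 16 November 2005 to 31 December 2005.
No adjustment is made for weekends or holidays, so 31 December 2005 stands.
The final due date is 31 December 2005.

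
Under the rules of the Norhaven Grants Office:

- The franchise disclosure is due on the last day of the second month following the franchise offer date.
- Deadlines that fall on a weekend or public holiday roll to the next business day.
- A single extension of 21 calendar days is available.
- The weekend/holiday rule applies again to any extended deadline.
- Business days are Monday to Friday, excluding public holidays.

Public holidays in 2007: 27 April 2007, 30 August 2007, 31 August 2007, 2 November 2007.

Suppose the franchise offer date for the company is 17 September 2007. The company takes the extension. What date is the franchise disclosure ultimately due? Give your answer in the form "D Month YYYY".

21 December 2007

2 months after 17 September 2007 is November 2007; that month ends on 30 November 2007.
30 November 2007 is a Friday and not a listed holiday, so it stands.
The 21-calendar-day extension moves the deadline from 30 November 2007 to 21 December 2007.
21 December 2007 (Friday) is already a business day.
Deadline: 21 December 2007.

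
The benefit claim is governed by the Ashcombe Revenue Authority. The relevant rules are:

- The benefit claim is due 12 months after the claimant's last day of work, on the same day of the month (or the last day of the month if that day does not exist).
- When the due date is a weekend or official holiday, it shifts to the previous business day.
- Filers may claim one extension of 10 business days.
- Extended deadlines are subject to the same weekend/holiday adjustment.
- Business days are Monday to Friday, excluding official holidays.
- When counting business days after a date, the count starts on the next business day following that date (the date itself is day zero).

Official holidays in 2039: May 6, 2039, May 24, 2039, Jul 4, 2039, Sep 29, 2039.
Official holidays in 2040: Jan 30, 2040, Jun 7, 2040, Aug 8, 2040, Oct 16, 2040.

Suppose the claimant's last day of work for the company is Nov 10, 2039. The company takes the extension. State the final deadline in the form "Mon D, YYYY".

Nov 23, 2040

12 months from Nov 10, 2039 is Nov 10, 2040.
Because Nov 10, 2040 is a Saturday, the deadline becomes Nov 9, 2040 (Friday).
The 10-business-day extension runs from Nov 9, 2040 to Nov 23, 2040.
Nov 23, 2040 falls on a Friday, which is a business day, so no adjustment is needed.
The final due date is Nov 23, 2040.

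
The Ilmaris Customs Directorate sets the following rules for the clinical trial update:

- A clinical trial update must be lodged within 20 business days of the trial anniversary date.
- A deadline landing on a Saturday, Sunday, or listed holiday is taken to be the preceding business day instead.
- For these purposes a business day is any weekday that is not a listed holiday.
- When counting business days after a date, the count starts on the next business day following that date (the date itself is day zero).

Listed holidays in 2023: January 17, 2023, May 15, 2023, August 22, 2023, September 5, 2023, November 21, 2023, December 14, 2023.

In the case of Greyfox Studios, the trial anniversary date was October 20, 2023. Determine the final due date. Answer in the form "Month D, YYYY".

November 17, 2023

Counting 20 business days after October 20, 2023 (skipping weekends and listed holidays) reaches November 17, 2023.
November 17, 2023 (Friday) is already a business day.
Final deadline: November 17, 2023.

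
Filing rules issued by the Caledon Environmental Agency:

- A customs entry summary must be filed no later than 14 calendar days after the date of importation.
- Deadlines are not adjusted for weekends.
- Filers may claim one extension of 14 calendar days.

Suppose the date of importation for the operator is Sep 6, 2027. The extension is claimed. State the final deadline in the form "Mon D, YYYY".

Adding 14 calendar days to Sep 6, 2027 gives Sep 20, 2027.
No adjustment is made for weekends or holidays, so Sep 20, 2027 stands.
With the 14-day extension, Sep 20, 2027 becomes Oct 4, 2027.
Oct 4, 2027 falls on a Monday. The rules make no weekend/holiday allowance, so it remains Oct 4, 2027.
Final deadline: Oct 4, 2027.

Oct 4, 2027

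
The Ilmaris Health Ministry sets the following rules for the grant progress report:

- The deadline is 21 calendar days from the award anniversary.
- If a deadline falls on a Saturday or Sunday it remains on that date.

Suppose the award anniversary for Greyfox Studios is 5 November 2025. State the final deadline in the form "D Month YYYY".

From 5 November 2025, 21 calendar days later is 26 November 2025.
No adjustment is made for weekends or holidays, so 26 November 2025 stands.
The final due date is 26 November 2025.

26 November 2025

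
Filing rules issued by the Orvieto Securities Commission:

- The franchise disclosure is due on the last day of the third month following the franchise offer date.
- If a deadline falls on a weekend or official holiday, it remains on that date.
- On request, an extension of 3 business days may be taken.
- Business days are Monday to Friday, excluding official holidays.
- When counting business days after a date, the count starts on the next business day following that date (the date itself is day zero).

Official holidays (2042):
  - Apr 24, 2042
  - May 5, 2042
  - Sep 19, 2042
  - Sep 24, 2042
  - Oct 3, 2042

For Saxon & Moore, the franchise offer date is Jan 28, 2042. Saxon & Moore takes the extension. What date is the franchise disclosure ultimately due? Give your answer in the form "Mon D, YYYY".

3 months after Jan 28, 2042 is April 2042; that month ends on Apr 30, 2042.
No adjustment is made for weekends or holidays, so Apr 30, 2042 stands.
Applying the 3-business-day extension: 3 business days after Apr 30, 2042 is May 6, 2042.
May 6, 2042 is a Tuesday; no weekend or holiday adjustment applies.
The final due date is May 6, 2042.

May 6, 2042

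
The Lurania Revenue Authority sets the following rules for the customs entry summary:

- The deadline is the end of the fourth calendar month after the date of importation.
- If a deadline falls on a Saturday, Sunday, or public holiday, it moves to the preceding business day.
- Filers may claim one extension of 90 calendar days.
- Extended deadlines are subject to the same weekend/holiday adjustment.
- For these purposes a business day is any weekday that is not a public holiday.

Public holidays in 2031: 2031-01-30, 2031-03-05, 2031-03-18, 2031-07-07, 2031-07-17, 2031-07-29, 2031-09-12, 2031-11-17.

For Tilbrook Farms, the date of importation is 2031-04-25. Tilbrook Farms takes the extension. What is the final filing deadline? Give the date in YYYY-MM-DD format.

The fourth month after 2031-04-25 is August 2031, whose last day is 2031-08-31.
2031-08-31 is a Sunday, so it moves to the preceding business day, 2031-08-29 (Friday).
The 90-calendar-day extension moves the deadline from 2031-08-29 to 2031-11-27.
2031-11-27 (Thursday) is already a business day.
Deadline: 2031-11-27.

2031-11-27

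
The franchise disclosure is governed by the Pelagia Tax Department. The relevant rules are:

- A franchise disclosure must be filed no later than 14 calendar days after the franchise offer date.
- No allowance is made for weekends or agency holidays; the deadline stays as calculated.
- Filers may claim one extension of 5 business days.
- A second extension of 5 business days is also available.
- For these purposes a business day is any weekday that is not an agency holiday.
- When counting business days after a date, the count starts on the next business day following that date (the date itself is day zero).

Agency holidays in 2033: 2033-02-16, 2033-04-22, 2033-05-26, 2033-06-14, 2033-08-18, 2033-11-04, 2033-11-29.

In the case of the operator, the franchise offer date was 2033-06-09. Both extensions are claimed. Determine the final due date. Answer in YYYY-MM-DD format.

From 2033-06-09, 14 calendar days later is 2033-06-23.
2033-06-23 is a Thursday; no weekend or holiday adjustment applies.
Counting 5 further business days from 2033-06-23 reaches 2033-06-30.
2033-06-30 is a Thursday; no weekend or holiday adjustment applies.
Applying the 5-business-day extension: 5 business days after 2033-06-30 is 2033-07-07.
2033-07-07 falls on a Thursday. The rules make no weekend/holiday allowance, so it remains 2033-07-07.
Final deadline: 2033-07-07.

2033-07-07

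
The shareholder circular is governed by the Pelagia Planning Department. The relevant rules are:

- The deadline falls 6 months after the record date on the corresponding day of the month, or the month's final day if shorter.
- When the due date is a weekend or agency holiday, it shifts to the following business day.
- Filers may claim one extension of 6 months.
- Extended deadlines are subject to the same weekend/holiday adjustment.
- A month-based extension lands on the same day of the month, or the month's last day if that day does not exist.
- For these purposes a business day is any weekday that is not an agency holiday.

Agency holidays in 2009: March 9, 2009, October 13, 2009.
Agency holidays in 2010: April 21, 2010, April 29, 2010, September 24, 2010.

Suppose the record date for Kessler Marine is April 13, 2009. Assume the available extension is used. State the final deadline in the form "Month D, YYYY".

April 14, 2010

6 months after April 13, 2009, on the same day of the month, is October 13, 2009.
October 13, 2009 is a listed holiday; the next business day is October 14, 2009 (Wednesday).
Applying the 6 months extension: 6 months after October 14, 2009 is April 14, 2010.
Since April 14, 2010 is a Wednesday and not a holiday, the date is unchanged.
Final deadline: April 14, 2010.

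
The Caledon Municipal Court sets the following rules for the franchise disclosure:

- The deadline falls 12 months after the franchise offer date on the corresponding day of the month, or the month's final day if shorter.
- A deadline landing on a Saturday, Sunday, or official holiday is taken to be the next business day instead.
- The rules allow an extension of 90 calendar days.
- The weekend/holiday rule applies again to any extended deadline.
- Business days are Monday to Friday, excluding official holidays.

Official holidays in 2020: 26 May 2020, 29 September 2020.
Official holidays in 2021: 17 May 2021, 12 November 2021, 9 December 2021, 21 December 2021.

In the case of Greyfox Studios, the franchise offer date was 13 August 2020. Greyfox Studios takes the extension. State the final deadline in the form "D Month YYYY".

12 months after 13 August 2020, on the same day of the month, is 13 August 2021.
Since 13 August 2021 is a Friday and not a holiday, the date is unchanged.
Add the 90 calendar-day extension to 13 August 2021: 11 November 2021.
11 November 2021 falls on a Thursday, which is a business day, so no adjustment is needed.
Final deadline: 11 November 2021.

11 November 2021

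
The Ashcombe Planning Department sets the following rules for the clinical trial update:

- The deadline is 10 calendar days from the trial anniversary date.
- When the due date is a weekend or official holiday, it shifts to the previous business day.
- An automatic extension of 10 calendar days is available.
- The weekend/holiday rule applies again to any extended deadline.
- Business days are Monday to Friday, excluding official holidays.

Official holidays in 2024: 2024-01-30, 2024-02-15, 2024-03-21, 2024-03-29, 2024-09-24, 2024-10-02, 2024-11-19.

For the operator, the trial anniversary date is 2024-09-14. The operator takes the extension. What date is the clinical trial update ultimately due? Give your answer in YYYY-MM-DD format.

From 2024-09-14, 10 calendar days later is 2024-09-24.
2024-09-24 is a listed holiday, so it moves to the preceding business day, 2024-09-23 (Monday).
Applying the 10-calendar-day extension: 2024-09-23 + 10 days = 2024-10-03.
2024-10-03 falls on a Thursday, which is a business day, so no adjustment is needed.
So the filing is due 2024-10-03.

2024-10-03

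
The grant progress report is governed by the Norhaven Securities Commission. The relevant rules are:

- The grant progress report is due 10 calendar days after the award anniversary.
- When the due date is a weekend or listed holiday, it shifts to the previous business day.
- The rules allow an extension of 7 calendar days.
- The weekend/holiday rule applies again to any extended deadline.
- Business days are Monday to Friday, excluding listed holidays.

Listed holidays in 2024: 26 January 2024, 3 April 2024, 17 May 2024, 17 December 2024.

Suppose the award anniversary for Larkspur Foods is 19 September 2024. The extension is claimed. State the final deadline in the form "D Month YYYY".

From 19 September 2024, 10 calendar days later is 29 September 2024.
29 September 2024 falls on a Sunday. Rolling to the preceding business day gives 27 September 2024, a Friday.
Add the 7 calendar-day extension to 27 September 2024: 4 October 2024.
4 October 2024 (Friday) is already a business day.
So the filing is due 4 October 2024.

4 October 2024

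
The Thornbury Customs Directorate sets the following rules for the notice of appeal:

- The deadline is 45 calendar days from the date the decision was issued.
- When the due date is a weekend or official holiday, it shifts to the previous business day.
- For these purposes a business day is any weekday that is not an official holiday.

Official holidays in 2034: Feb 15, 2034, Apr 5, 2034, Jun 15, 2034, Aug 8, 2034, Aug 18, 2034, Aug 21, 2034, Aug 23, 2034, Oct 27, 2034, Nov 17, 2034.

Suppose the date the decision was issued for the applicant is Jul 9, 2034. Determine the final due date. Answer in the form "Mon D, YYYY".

Aug 22, 2034

Adding 45 calendar days to Jul 9, 2034 gives Aug 23, 2034.
Aug 23, 2034 is a listed holiday; the preceding business day is Aug 22, 2034 (Tuesday).
Deadline: Aug 22, 2034.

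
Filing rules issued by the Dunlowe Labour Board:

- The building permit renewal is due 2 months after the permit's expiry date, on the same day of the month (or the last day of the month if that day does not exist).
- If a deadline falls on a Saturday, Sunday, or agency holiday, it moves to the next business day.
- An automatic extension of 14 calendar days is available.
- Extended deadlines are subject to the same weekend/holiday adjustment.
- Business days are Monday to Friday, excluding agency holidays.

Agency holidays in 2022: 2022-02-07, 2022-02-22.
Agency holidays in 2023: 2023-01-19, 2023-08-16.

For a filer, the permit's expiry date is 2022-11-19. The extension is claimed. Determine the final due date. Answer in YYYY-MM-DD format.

2023-02-03

Moving 2 months forward from 2022-11-19 on the corresponding day gives 2023-01-19.
2023-01-19 falls on a listed holiday. Rolling to the next business day gives 2023-01-20, a Friday.
Applying the 14-calendar-day extension: 2023-01-20 + 14 days = 2023-02-03.
2023-02-03 falls on a Friday, which is a business day, so no adjustment is needed.
Final deadline: 2023-02-03.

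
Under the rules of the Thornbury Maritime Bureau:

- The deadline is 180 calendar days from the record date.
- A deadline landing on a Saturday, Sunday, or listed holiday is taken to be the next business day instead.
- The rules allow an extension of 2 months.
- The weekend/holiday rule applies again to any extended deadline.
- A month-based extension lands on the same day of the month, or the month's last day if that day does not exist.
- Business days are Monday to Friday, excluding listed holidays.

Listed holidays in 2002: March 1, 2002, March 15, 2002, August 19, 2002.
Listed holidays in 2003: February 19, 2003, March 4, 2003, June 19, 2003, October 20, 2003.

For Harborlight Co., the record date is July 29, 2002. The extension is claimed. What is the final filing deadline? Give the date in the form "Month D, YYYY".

Trigger date July 29, 2002 + 180 calendar days = January 25, 2003.
January 25, 2003 is a Saturday; the next business day is January 27, 2003 (Monday).
The 2 months extension carries January 27, 2003 to March 27, 2003.
March 27, 2003 (Thursday) is already a business day.
The final due date is March 27, 2003.

March 27, 2003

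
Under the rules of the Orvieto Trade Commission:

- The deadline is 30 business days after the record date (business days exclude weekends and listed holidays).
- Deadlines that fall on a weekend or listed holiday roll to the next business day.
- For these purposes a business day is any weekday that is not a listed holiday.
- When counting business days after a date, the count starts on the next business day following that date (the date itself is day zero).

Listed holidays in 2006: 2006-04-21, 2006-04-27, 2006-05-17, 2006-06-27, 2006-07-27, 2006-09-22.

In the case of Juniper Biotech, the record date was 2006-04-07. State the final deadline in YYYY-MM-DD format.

Counting 30 business days after 2006-04-07 (skipping weekends and listed holidays) reaches 2006-05-24.
2006-05-24 is a Wednesday and not a listed holiday, so it stands.
So the filing is due 2006-05-24.

2006-05-24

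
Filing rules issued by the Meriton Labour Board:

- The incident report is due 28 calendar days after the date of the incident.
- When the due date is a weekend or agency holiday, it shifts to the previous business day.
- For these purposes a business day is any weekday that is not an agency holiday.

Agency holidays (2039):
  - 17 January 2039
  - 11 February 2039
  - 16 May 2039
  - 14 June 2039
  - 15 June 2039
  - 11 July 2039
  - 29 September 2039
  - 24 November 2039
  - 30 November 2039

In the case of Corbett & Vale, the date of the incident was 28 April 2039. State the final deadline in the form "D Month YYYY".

26 May 2039

Trigger date 28 April 2039 + 28 calendar days = 26 May 2039.
26 May 2039 is a Thursday and not a listed holiday, so it stands.
So the filing is due 26 May 2039.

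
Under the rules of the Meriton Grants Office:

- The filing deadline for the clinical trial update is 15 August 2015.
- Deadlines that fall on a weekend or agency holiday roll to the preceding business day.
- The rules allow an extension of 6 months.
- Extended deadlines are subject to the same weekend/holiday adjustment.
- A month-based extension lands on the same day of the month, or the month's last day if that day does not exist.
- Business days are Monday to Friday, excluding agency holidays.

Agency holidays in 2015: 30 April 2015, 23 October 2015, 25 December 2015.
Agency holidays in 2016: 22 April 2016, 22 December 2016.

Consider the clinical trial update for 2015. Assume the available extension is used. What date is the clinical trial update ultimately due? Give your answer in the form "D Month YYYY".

Start from the fixed due date, 15 August 2015.
15 August 2015 falls on a Saturday. Rolling to the preceding business day gives 14 August 2015, a Friday.
The 6 months extension carries 14 August 2015 to 14 February 2016.
14 February 2016 is a Sunday, so it moves to the preceding business day, 12 February 2016 (Friday).
So the filing is due 12 February 2016.

12 February 2016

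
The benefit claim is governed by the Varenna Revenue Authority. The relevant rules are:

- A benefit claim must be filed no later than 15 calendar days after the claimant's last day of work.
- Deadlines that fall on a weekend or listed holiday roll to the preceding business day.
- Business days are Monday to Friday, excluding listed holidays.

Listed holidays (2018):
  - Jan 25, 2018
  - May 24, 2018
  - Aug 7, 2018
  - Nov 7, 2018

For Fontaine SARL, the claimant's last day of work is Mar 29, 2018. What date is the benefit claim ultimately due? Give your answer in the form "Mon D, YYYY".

Apr 13, 2018

Trigger date Mar 29, 2018 + 15 calendar days = Apr 13, 2018.
Apr 13, 2018 is a Friday and not a listed holiday, so it stands.
Final deadline: Apr 13, 2018.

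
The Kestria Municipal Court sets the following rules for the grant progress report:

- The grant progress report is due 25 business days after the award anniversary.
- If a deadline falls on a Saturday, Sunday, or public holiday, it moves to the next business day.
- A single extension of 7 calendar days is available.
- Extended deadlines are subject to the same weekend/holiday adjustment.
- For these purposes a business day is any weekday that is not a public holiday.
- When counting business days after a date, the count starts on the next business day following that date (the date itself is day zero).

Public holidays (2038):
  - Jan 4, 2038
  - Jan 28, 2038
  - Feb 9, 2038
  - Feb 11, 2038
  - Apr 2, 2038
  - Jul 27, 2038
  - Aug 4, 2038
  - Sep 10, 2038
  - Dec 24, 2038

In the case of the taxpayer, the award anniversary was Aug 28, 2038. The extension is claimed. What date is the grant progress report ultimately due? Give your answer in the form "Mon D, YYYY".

Oct 11, 2038

Counting 25 business days after Aug 28, 2038 (skipping weekends and listed holidays) reaches Oct 4, 2038.
Oct 4, 2038 is a Monday and not a listed holiday, so it stands.
The 7-calendar-day extension moves the deadline from Oct 4, 2038 to Oct 11, 2038.
Oct 11, 2038 falls on a Monday, which is a business day, so no adjustment is needed.
Final deadline: Oct 11, 2038.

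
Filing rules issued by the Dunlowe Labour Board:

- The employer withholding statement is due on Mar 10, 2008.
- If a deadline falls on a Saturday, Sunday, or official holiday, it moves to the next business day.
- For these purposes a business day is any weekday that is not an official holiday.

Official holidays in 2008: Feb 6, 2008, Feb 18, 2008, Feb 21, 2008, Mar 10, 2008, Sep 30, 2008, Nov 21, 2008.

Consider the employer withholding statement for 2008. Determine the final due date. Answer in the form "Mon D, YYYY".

Mar 11, 2008

The stated deadline is Mar 10, 2008.
Because Mar 10, 2008 is a listed holiday, the deadline becomes Mar 11, 2008 (Tuesday).
The final due date is Mar 11, 2008.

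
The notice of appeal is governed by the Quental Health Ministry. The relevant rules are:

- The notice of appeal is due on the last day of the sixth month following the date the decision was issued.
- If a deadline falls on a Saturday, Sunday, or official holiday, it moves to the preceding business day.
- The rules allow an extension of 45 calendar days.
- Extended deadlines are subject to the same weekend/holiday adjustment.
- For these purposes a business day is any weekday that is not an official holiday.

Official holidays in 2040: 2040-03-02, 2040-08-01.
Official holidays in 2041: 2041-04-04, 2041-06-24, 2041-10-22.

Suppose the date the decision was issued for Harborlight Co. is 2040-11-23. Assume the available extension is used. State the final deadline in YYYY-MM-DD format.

2041-07-15

6 months after 2040-11-23 falls in May 2041; the last day of that month is 2041-05-31.
2041-05-31 is a Friday and not a listed holiday, so it stands.
Applying the 45-calendar-day extension: 2041-05-31 + 45 days = 2041-07-15.
2041-07-15 falls on a Monday, which is a business day, so no adjustment is needed.
The final due date is 2041-07-15.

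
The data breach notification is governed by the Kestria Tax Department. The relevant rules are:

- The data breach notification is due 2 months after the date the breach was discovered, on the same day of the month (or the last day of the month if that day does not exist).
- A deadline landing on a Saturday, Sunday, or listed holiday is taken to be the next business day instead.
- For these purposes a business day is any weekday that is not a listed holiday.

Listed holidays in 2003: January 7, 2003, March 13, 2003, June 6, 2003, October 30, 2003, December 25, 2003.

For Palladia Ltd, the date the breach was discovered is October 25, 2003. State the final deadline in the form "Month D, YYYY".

2 months from October 25, 2003 is December 25, 2003.
Because December 25, 2003 is a listed holiday, the deadline becomes December 26, 2003 (Friday).
The final due date is December 26, 2003.

December 26, 2003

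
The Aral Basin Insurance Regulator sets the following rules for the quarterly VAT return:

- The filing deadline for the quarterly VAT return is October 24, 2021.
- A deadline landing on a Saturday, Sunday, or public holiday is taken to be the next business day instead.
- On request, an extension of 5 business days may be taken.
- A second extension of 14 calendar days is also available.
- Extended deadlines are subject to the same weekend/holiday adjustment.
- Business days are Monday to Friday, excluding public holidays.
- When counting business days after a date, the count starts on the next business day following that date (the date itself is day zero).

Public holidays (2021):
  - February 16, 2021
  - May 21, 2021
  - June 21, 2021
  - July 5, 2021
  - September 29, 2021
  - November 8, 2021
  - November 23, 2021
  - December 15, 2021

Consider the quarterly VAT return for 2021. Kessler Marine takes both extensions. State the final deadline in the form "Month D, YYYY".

November 15, 2021

The statutory due date is October 24, 2021.
Because October 24, 2021 is a Sunday, the deadline becomes October 25, 2021 (Monday).
Counting 5 further business days from October 25, 2021 reaches November 1, 2021.
Since November 1, 2021 is a Monday and not a holiday, the date is unchanged.
The 14-calendar-day extension moves the deadline from November 1, 2021 to November 15, 2021.
November 15, 2021 is a Monday and not a listed holiday, so it stands.
So the filing is due November 15, 2021.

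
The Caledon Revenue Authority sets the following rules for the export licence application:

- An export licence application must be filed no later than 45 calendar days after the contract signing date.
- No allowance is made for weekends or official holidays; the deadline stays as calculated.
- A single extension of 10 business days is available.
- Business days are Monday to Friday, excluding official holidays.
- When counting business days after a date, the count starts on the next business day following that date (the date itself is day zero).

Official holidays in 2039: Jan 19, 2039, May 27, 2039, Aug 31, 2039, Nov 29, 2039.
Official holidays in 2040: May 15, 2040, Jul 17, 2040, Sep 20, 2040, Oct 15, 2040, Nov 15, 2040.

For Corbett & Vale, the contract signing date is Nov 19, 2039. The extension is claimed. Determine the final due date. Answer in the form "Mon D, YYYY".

Jan 17, 2040

Adding 45 calendar days to Nov 19, 2039 gives Jan 3, 2040.
Jan 3, 2040 is a Tuesday; no weekend or holiday adjustment applies.
The 10-business-day extension runs from Jan 3, 2040 to Jan 17, 2040.
Jan 17, 2040 is a Tuesday; no weekend or holiday adjustment applies.
Deadline: Jan 17, 2040.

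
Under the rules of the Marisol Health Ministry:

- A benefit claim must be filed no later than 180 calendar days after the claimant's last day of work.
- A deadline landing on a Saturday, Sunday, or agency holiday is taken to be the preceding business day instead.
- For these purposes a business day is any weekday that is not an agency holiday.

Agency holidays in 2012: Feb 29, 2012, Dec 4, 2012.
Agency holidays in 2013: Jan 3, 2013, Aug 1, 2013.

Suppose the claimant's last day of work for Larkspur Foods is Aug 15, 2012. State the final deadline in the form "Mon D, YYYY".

Trigger date Aug 15, 2012 + 180 calendar days = Feb 11, 2013.
Feb 11, 2013 is a Monday and not a listed holiday, so it stands.
The final due date is Feb 11, 2013.

Feb 11, 2013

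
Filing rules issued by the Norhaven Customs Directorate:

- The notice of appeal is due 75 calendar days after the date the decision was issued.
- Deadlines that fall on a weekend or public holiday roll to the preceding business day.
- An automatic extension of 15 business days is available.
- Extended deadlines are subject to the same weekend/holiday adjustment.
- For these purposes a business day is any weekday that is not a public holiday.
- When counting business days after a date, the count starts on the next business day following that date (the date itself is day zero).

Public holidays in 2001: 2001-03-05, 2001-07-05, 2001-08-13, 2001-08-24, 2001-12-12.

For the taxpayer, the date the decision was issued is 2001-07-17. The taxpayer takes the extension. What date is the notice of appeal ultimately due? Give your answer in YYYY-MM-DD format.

2001-10-19

From 2001-07-17, 75 calendar days later is 2001-09-30.
2001-09-30 is a Sunday, so it moves to the preceding business day, 2001-09-28 (Friday).
The 15-business-day extension runs from 2001-09-28 to 2001-10-19.
2001-10-19 is a Friday and not a listed holiday, so it stands.
The final due date is 2001-10-19.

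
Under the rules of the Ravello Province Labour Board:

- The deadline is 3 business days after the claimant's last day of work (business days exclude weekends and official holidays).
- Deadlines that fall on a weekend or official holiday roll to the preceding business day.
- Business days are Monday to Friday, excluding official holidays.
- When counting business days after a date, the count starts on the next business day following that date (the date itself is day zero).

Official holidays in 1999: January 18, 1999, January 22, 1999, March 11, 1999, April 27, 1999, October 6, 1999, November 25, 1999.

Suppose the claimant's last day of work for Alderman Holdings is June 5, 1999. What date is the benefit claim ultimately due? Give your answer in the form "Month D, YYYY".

June 9, 1999

3 business days after June 5, 1999, excluding weekends and holidays, is June 9, 1999.
June 9, 1999 falls on a Wednesday, which is a business day, so no adjustment is needed.
Final deadline: June 9, 1999.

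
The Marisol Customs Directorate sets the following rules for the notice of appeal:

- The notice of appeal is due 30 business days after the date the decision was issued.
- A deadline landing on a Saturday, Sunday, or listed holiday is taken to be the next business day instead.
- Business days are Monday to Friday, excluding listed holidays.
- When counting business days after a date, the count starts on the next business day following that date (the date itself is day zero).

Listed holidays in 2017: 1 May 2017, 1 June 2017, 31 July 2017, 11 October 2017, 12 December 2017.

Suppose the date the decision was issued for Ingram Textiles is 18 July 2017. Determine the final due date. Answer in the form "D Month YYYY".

30 business days after 18 July 2017, excluding weekends and holidays, is 30 August 2017.
30 August 2017 falls on a Wednesday, which is a business day, so no adjustment is needed.
The final due date is 30 August 2017.

30 August 2017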